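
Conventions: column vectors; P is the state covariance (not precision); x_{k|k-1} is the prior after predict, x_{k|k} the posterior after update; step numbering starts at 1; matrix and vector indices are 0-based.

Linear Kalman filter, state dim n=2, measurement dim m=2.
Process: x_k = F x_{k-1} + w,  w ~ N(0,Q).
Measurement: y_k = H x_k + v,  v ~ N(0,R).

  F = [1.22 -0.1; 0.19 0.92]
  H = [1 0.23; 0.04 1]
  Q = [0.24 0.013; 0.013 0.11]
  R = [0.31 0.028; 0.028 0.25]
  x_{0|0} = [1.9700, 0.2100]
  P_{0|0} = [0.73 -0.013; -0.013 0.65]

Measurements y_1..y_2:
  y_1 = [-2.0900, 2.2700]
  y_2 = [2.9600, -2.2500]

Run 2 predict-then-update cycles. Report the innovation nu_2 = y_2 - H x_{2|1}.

step 1: x^-=[2.3824, 0.5675]  P^-=[1.3362 0.1081; 0.1081 0.6820]  S=[1.7320 0.3474; 0.3474 0.9428]  K=[0.8114 -0.1277; 0.0075 0.7252]  nu=[-4.6029, 1.6072]  x^+=[-1.5578, 1.6985]  P^+=[0.2524 -0.0193; -0.0193 0.1823]
step 2: x^-=[-2.0703, 1.2666]  P^-=[0.6222 0.0335; 0.0335 0.2667]  S=[0.9617 0.1480; 0.1480 0.5203]  K=[0.6669 -0.0775; 0.0202 0.5093]  nu=[4.7390, -3.4338]  x^+=[1.3565, -0.3866]  P^+=[0.2066 -0.0090; -0.0090 0.1282]

innov = [4.7390, -3.4338]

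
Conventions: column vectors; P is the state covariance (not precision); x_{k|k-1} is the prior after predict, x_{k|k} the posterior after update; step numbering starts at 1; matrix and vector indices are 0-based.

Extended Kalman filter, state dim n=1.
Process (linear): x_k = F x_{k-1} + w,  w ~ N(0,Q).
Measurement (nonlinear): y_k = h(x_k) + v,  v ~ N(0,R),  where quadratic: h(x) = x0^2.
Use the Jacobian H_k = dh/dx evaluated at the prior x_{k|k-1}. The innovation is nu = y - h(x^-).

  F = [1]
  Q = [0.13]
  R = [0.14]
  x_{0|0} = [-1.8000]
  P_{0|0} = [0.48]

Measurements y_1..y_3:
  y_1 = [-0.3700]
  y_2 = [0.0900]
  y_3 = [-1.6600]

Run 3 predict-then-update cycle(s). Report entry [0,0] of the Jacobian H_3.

H_jac[0,0] = -1.1172

step 1: x^-=[-1.8000]  P^-=[0.6100]  H_jac=[-3.6000]  S=[8.0456]  K=[-0.2729]  nu=[-3.6100]  x^+=[-0.8147]  P^+=[0.0106]
step 2: x^-=[-0.8147]  P^-=[0.1406]  H_jac=[-1.6293]  S=[0.5133]  K=[-0.4463]  nu=[-0.5737]  x^+=[-0.5586]  P^+=[0.0384]
step 3: x^-=[-0.5586]  P^-=[0.1684]  H_jac=[-1.1172]  S=[0.3501]  K=[-0.5372]  nu=[-1.9720]  x^+=[0.5007]  P^+=[0.0673]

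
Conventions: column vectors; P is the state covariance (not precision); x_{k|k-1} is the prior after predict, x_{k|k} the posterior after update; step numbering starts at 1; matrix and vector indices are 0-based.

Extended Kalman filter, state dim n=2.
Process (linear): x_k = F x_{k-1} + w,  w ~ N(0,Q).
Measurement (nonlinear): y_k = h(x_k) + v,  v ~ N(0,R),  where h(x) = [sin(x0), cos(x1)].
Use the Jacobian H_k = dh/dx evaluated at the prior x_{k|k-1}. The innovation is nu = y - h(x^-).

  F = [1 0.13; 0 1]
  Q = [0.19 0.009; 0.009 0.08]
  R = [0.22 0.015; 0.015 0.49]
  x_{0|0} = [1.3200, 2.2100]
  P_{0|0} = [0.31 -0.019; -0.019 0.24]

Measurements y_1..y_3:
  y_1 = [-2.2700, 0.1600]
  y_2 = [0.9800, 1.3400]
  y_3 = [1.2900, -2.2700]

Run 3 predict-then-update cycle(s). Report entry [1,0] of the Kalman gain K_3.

step 1: x^-=[1.6073, 2.2100]  P^-=[0.4991 0.0212; 0.0212 0.3200]  H_jac=[-0.0365 0.0000; 0.0000 -0.8026]  S=[0.2207 0.0156; 0.0156 0.6961]  K=[-0.0809 -0.0226; 0.0226 -0.3694]  nu=[-3.2693, 0.7566]  x^+=[1.8548, 1.8565]  P^+=[0.4973 0.0153; 0.0153 0.2251]
step 2: x^-=[2.0962, 1.8565]  P^-=[0.6950 0.0536; 0.0536 0.3051]  H_jac=[-0.5015 0.0000; 0.0000 -0.9595]  S=[0.3948 0.0408; 0.0408 0.7709]  K=[-0.8808 -0.0201; -0.0290 -0.3782]  nu=[0.1149, 1.6218]  x^+=[1.9624, 1.2397]  P^+=[0.3870 0.0240; 0.0240 0.1936]
step 3: x^-=[2.1236, 1.2397]  P^-=[0.5865 0.0582; 0.0582 0.2736]  H_jac=[-0.5250 0.0000; 0.0000 -0.9457]  S=[0.3817 0.0439; 0.0439 0.7347]  K=[-0.8037 -0.0269; -0.0398 -0.3498]  nu=[0.4389, -2.5951]  x^+=[1.8406, 2.1300]  P^+=[0.3375 0.0267; 0.0267 0.1819]

K[1,0] = -0.0398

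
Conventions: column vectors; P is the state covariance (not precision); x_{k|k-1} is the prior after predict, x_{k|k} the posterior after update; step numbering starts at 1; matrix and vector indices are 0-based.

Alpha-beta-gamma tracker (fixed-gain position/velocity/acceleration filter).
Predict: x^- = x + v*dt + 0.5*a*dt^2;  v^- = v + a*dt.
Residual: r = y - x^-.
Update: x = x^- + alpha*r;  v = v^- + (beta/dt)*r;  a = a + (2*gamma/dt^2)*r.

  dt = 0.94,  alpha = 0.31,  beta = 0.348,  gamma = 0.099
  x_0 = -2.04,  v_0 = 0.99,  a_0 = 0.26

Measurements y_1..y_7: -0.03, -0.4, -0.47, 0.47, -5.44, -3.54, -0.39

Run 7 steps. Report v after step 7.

step 1: x_pred=-0.9945  r=0.9645  x^+=-0.6955  v^+=1.5915  a^+=0.4761
step 2: x_pred=1.0108  r=-1.4108  x^+=0.5735  v^+=1.5167  a^+=0.1600
step 3: x_pred=2.0699  r=-2.5399  x^+=1.2825  v^+=0.7268  a^+=-0.4092
step 4: x_pred=1.7850  r=-1.3150  x^+=1.3773  v^+=-0.1446  a^+=-0.7038
step 5: x_pred=0.9305  r=-6.3705  x^+=-1.0444  v^+=-3.1646  a^+=-2.1313
step 6: x_pred=-4.9607  r=1.4207  x^+=-4.5203  v^+=-4.6421  a^+=-1.8130
step 7: x_pred=-9.6849  r=9.2949  x^+=-6.8034  v^+=-2.9052  a^+=0.2698

v_post = -2.9052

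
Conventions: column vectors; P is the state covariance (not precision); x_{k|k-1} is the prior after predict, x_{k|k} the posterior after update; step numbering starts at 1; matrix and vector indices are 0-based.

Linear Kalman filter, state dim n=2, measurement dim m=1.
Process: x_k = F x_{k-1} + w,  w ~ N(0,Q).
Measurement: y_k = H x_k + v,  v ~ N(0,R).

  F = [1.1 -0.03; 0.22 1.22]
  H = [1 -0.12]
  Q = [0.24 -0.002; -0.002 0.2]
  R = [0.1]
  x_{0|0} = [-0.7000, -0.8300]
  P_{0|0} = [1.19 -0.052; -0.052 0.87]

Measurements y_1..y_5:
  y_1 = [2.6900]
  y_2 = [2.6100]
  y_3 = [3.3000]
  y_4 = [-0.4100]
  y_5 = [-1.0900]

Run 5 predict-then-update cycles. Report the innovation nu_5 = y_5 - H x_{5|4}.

innov = [-1.4648]

step 1: x^-=[-0.7451, -1.1666]  P^-=[1.6841 0.1847; 0.1847 1.5246]  S=[1.7617]  K=[0.9434; 0.0010]  nu=[3.2951]  x^+=[2.3634, -1.1633]  P^+=[0.1163 0.1830; 0.1830 1.5246]
step 2: x^-=[2.6346, -0.8993]  P^-=[0.3700 0.2148; 0.2148 2.5731]  S=[0.4555]  K=[0.7557; -0.2063]  nu=[-0.1325]  x^+=[2.5345, -0.8720]  P^+=[0.1099 0.2858; 0.2858 2.5537]
step 3: x^-=[2.8141, -0.5062]  P^-=[0.3564 0.3128; 0.3128 4.1597]  S=[0.4412]  K=[0.7227; -0.4224]  nu=[0.4252]  x^+=[3.1213, -0.6858]  P^+=[0.1260 0.4475; 0.4475 4.0809]
step 4: x^-=[3.4540, -0.1500]  P^-=[0.3666 0.4767; 0.4767 6.5204]  S=[0.4460]  K=[0.6935; -0.6855]  nu=[-3.8820]  x^+=[0.7617, 2.5111]  P^+=[0.1520 0.6887; 0.6887 6.3108]
step 5: x^-=[0.7625, 3.2312]  P^-=[0.3841 0.7236; 0.7236 9.9700]  S=[0.4541]  K=[0.6548; -1.0414]  nu=[-1.4648]  x^+=[-0.1966, 4.7565]  P^+=[0.1895 1.0332; 1.0332 9.4776]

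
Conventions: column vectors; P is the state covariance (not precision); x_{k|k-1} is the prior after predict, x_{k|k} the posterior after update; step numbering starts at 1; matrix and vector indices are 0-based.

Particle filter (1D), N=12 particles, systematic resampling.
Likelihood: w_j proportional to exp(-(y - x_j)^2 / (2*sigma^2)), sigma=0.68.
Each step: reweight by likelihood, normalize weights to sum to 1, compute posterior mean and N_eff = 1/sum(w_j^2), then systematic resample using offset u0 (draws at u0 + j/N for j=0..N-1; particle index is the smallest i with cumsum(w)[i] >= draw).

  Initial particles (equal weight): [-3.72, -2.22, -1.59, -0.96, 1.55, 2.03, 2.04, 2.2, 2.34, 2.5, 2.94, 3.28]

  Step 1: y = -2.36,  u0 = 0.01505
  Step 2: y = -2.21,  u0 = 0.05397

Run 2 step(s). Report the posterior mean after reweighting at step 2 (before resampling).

post_mean = -2.0621

step 1: w=[0.0768, 0.5559, 0.2991, 0.0682, 0.0000, 0.0000, 0.0000, 0.0000, 0.0000, 0.0000, 0.0000, 0.0000]  mean=-2.0609  Neff=2.4449  idx=[0, 1, 1, 1, 1, 1, 1, 1, 2, 2, 2, 2]
step 2: w=[0.0087, 0.1028, 0.1028, 0.1028, 0.1028, 0.1028, 0.1028, 0.1028, 0.0679, 0.0679, 0.0679, 0.0679]  mean=-2.0621  Neff=10.8090  idx=[1, 2, 3, 3, 4, 5, 6, 7, 7, 9, 10, 11]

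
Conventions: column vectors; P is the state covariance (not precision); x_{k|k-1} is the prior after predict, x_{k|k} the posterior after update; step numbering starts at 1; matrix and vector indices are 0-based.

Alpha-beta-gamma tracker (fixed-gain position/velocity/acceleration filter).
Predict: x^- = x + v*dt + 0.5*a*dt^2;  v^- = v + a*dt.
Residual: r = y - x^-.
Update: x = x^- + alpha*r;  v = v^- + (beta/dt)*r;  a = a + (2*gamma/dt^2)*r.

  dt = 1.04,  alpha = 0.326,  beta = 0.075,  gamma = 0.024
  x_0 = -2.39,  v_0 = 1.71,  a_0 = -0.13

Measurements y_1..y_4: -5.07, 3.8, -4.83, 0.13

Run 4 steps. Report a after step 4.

step 1: x_pred=-0.6819  r=-4.3881  x^+=-2.1124  v^+=1.2584  a^+=-0.3247
step 2: x_pred=-0.9794  r=4.7794  x^+=0.5787  v^+=1.2653  a^+=-0.1126
step 3: x_pred=1.8337  r=-6.6637  x^+=-0.3387  v^+=0.6676  a^+=-0.4084
step 4: x_pred=0.1348  r=-0.0048  x^+=0.1332  v^+=0.2425  a^+=-0.4086

a_post = -0.4086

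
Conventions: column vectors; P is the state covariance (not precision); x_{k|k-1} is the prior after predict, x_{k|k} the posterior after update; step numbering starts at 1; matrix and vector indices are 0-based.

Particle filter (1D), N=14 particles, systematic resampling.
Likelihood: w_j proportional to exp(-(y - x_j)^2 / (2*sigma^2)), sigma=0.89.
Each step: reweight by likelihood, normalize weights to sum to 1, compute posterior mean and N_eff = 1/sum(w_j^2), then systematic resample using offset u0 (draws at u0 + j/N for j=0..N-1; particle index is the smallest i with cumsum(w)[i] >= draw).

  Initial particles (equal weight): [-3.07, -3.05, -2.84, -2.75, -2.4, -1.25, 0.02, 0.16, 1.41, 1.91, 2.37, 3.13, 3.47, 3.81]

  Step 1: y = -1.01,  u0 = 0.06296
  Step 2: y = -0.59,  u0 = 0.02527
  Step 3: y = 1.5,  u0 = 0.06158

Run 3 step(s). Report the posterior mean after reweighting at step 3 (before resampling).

post_mean = 0.0331

step 1: w=[0.0261, 0.0275, 0.0459, 0.0562, 0.1122, 0.3663, 0.1944, 0.1601, 0.0094, 0.0017, 0.0003, 0.0000, 0.0000, 0.0000]  mean=-1.1288  Neff=4.6093  idx=[2, 3, 4, 5, 5, 5, 5, 5, 6, 6, 6, 7, 7, 8]
step 2: w=[0.0052, 0.0067, 0.0161, 0.0965, 0.0965, 0.0965, 0.0965, 0.0965, 0.1004, 0.1004, 0.1004, 0.0891, 0.0891, 0.0102]  mean=-0.6259  Neff=10.7398  idx=[2, 3, 4, 5, 5, 6, 7, 8, 8, 9, 10, 10, 11, 12]
step 3: w=[0.0000, 0.0043, 0.0043, 0.0043, 0.0043, 0.0043, 0.0043, 0.1287, 0.1287, 0.1287, 0.1287, 0.1287, 0.1652, 0.1652]  mean=0.0331  Neff=7.2716  idx=[7, 7, 8, 8, 9, 10, 10, 11, 11, 12, 12, 13, 13, 13]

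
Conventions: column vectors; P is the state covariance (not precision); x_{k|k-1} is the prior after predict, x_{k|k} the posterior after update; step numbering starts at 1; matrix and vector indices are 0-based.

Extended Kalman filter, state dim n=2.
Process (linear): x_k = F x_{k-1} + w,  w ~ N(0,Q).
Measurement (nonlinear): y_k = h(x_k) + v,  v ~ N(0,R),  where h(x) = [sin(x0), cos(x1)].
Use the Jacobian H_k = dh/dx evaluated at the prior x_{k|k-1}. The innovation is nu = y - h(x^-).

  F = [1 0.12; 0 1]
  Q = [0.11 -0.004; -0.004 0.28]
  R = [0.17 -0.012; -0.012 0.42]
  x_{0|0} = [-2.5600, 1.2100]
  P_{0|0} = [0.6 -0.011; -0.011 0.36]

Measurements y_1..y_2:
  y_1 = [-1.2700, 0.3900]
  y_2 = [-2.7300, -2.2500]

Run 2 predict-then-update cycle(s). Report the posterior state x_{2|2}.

step 1: x^-=[-2.4148, 1.2100]  P^-=[0.7125 0.0282; 0.0282 0.6400]  H_jac=[-0.7473 0.0000; 0.0000 -0.9356]  S=[0.5679 0.0077; 0.0077 0.9802]  K=[-0.9373 -0.0195; -0.0288 -0.6106]  nu=[-0.6055, 0.0370]  x^+=[-1.8479, 1.2049]  P^+=[0.2129 -0.0033; -0.0033 0.2737]
step 2: x^-=[-1.7034, 1.2049]  P^-=[0.3261 0.0256; 0.0256 0.5537]  H_jac=[-0.1322 0.0000; 0.0000 -0.9338]  S=[0.1757 -0.0088; -0.0088 0.9028]  K=[-0.2468 -0.0289; -0.0481 -0.5732]  nu=[-1.7388, -2.6078]  x^+=[-1.1989, 2.7833]  P^+=[0.3147 0.0098; 0.0098 0.2572]

x_post = [-1.1989, 2.7833]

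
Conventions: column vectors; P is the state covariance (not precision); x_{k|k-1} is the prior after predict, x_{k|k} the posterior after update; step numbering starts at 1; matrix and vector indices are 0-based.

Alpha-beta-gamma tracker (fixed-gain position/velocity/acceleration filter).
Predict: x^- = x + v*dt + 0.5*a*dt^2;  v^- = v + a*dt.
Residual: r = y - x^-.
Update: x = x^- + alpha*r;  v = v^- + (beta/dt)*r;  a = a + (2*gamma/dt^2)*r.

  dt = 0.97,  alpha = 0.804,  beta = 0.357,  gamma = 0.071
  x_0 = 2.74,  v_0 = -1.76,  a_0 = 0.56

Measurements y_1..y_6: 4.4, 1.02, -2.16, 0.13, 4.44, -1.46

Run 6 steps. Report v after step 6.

step 1: x_pred=1.2963  r=3.1037  x^+=3.7917  v^+=-0.0745  a^+=1.0284
step 2: x_pred=4.2032  r=-3.1832  x^+=1.6439  v^+=-0.2485  a^+=0.5480
step 3: x_pred=1.6607  r=-3.8207  x^+=-1.4111  v^+=-1.1231  a^+=-0.0286
step 4: x_pred=-2.5140  r=2.6440  x^+=-0.3882  v^+=-0.1777  a^+=0.3704
step 5: x_pred=-0.3864  r=4.8264  x^+=3.4940  v^+=1.9579  a^+=1.0988
step 6: x_pred=5.9101  r=-7.3701  x^+=-0.0155  v^+=0.3112  a^+=-0.0135

v_post = 0.3112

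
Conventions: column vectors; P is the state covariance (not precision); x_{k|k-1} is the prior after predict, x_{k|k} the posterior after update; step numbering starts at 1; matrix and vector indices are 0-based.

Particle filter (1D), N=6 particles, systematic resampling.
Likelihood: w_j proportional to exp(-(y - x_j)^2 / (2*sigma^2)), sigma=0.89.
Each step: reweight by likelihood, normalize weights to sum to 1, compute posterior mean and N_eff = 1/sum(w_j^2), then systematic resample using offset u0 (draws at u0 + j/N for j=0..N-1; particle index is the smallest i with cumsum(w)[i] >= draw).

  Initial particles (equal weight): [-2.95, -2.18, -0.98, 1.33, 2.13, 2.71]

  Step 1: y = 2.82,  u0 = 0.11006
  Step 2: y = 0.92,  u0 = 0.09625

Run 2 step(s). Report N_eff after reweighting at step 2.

N_eff = 3.7134

step 1: w=[0.0000, 0.0000, 0.0001, 0.1244, 0.3741, 0.5014]  mean=2.3211  Neff=2.4579  idx=[3, 4, 4, 5, 5, 5]
step 2: w=[0.4303, 0.1899, 0.1899, 0.0633, 0.0633, 0.0633]  mean=1.8959  Neff=3.7134  idx=[0, 0, 0, 1, 2, 4]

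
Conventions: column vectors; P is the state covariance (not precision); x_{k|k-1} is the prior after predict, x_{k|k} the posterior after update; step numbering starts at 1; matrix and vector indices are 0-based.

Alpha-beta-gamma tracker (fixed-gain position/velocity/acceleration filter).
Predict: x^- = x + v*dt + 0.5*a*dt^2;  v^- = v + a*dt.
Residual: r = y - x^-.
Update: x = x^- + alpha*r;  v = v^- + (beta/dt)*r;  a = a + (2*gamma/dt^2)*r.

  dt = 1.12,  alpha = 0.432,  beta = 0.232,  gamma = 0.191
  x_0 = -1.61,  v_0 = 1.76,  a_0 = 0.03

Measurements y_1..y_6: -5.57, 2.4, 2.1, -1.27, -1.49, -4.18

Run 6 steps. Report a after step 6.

step 1: x_pred=0.3800  r=-5.9500  x^+=-2.1904  v^+=0.5611  a^+=-1.7819
step 2: x_pred=-2.6796  r=5.0796  x^+=-0.4852  v^+=-0.3825  a^+=-0.2351
step 3: x_pred=-1.0610  r=3.1610  x^+=0.3045  v^+=0.0090  a^+=0.7276
step 4: x_pred=0.7710  r=-2.0410  x^+=-0.1107  v^+=0.4011  a^+=0.1060
step 5: x_pred=0.4050  r=-1.8950  x^+=-0.4136  v^+=0.1273  a^+=-0.4711
step 6: x_pred=-0.5665  r=-3.6135  x^+=-2.1275  v^+=-1.1488  a^+=-1.5715

a_post = -1.5715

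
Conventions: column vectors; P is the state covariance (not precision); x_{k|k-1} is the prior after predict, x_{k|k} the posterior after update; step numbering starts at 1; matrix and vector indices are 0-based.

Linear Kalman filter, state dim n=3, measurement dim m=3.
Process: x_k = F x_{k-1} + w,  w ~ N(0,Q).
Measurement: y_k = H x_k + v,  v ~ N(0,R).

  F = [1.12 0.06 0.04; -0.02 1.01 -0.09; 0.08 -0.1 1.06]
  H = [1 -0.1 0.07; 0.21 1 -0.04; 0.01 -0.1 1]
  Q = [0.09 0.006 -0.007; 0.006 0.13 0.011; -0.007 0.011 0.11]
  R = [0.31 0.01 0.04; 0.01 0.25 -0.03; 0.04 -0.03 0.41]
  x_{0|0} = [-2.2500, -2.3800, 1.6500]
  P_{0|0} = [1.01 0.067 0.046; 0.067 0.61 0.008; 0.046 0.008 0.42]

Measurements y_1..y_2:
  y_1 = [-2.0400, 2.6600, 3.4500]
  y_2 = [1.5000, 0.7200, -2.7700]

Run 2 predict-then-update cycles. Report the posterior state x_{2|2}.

step 1: x^-=[-2.5968, -2.5073, 1.8070]  P^-=[1.3730 0.0901 0.1457; 0.0901 0.7521 -0.0794; 0.1457 -0.0794 0.5995]  S=[1.6969 0.3001 0.2484; 0.3001 1.1053 -0.1765; 0.2484 -0.1765 1.0358]  K=[0.7926 0.1180 -0.0248; -0.1256 0.7356 0.0071; 0.0260 0.0205 0.5851]  nu=[0.1796, 5.7849, 1.4182]  x^+=[-1.8071, 1.7357, 2.7602]  P^+=[0.2436 -0.0124 0.0143; -0.0124 0.1848 -0.0056; 0.0143 -0.0056 0.2396]
step 2: x^-=[-1.8094, 1.5408, 2.6077]  P^-=[0.3963 -0.0048 0.0419; -0.0048 0.3221 -0.0384; 0.0419 -0.0384 0.3865]  S=[0.7187 0.0513 0.1208; 0.0513 0.5906 -0.1065; 0.1208 -0.1065 0.8083]  K=[0.5529 0.0792 -0.0148; -0.0948 0.5546 -0.0001; 0.0197 0.0089 0.4816]  nu=[3.2810, -0.3365, -5.2055]  x^+=[0.0551, 1.0438, 0.1623]  P^+=[0.1699 -0.0095 0.0110; -0.0095 0.1394 -0.0065; 0.0110 -0.0065 0.1972]

x_post = [0.0551, 1.0438, 0.1623]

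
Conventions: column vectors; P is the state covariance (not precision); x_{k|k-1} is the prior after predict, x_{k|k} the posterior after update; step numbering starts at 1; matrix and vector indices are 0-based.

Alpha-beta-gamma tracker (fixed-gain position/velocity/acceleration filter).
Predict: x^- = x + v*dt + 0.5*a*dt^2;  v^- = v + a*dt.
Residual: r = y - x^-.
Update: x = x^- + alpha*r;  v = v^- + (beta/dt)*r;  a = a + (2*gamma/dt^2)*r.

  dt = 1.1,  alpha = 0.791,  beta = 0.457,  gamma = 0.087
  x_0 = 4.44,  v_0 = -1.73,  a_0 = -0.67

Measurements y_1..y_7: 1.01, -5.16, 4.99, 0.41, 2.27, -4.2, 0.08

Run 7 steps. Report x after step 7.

x_post = -0.7680

step 1: x_pred=2.1317  r=-1.1217  x^+=1.2444  v^+=-2.9330  a^+=-0.8313
step 2: x_pred=-2.4848  r=-2.6752  x^+=-4.6009  v^+=-4.9588  a^+=-1.2160
step 3: x_pred=-10.7913  r=15.7813  x^+=1.6917  v^+=0.2600  a^+=1.0534
step 4: x_pred=2.6150  r=-2.2050  x^+=0.8708  v^+=0.5026  a^+=0.7363
step 5: x_pred=1.8692  r=0.4008  x^+=2.1862  v^+=1.4791  a^+=0.7939
step 6: x_pred=4.2935  r=-8.4935  x^+=-2.4248  v^+=-1.1763  a^+=-0.4274
step 7: x_pred=-3.9774  r=4.0574  x^+=-0.7680  v^+=0.0392  a^+=0.1560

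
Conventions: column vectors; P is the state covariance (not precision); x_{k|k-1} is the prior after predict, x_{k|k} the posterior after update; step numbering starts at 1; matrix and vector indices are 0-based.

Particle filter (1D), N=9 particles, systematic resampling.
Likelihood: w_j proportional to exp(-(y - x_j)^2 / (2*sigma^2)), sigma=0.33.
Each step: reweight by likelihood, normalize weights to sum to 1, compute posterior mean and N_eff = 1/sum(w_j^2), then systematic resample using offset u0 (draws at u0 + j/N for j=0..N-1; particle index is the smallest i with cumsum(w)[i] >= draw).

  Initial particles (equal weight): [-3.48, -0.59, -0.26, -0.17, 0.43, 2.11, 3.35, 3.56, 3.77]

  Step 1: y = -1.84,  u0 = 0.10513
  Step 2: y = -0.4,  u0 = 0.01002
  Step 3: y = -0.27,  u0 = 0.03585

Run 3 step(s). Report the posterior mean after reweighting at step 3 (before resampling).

post_mean = -0.5350

step 1: w=[0.0055, 0.9775, 0.0134, 0.0035, 0.0000, 0.0000, 0.0000, 0.0000, 0.0000]  mean=-0.6001  Neff=1.0462  idx=[1, 1, 1, 1, 1, 1, 1, 1, 2]
step 2: w=[0.1101, 0.1101, 0.1101, 0.1101, 0.1101, 0.1101, 0.1101, 0.1101, 0.1188]  mean=-0.5508  Neff=8.9946  idx=[0, 1, 2, 3, 4, 5, 6, 7, 8]
step 3: w=[0.1042, 0.1042, 0.1042, 0.1042, 0.1042, 0.1042, 0.1042, 0.1042, 0.1666]  mean=-0.5350  Neff=8.7277  idx=[0, 1, 2, 3, 4, 5, 6, 7, 8]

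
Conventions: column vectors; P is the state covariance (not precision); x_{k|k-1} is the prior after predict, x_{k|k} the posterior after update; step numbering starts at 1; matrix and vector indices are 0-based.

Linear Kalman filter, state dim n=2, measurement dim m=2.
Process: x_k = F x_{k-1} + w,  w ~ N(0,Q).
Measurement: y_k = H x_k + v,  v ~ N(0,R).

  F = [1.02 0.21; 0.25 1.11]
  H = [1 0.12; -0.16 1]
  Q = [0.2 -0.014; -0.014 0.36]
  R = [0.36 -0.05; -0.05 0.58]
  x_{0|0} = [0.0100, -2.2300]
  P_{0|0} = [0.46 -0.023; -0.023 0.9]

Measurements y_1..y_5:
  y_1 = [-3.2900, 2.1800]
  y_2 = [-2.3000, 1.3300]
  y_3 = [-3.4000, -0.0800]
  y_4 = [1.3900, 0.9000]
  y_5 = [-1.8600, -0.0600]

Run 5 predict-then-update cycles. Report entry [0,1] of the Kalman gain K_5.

step 1: x^-=[-0.4581, -2.4728]  P^-=[0.7084 0.2858; 0.2858 1.4849]  S=[1.1584 0.2952; 0.2952 1.9915]  K=[0.6434 -0.0088; 0.2249 0.6893]  nu=[-2.5352, 4.5795]  x^+=[-2.1293, 0.1136]  P^+=[0.2321 -0.0001; -0.0001 0.3885]
step 2: x^-=[-2.1480, -0.4063]  P^-=[0.4585 0.1356; 0.1356 0.8531]  S=[0.8634 0.1120; 0.1120 1.4015]  K=[0.5499 0.0005; 0.2008 0.5772]  nu=[-0.1032, 1.3926]  x^+=[-2.2041, 0.3768]  P^+=[0.1974 0.0044; 0.0044 0.3254]
step 3: x^-=[-2.1691, -0.1328]  P^-=[0.4216 0.1174; 0.1174 0.7757]  S=[0.8209 0.0907; 0.0907 1.3290]  K=[0.5306 0.0013; 0.1949 0.5563]  nu=[-1.2150, -0.2943]  x^+=[-2.8141, -0.5332]  P^+=[0.1904 0.0047; 0.0047 0.3136]
step 4: x^-=[-2.9824, -1.2954]  P^-=[0.4139 0.1132; 0.1132 0.7610]  S=[0.8120 0.0861; 0.0861 1.3153]  K=[0.5263 0.0013; 0.1933 0.5521]  nu=[4.5278, 1.7182]  x^+=[-0.5971, 0.5285]  P^+=[0.1889 0.0046; 0.0046 0.3113]
step 5: x^-=[-0.4981, 0.4374]  P^-=[0.4122 0.1122; 0.1122 0.7579]  S=[0.8100 0.0851; 0.0851 1.3126]  K=[0.5254 0.0012; 0.1929 0.5513]  nu=[-1.4144, -0.5771]  x^+=[-1.2418, -0.1536]  P^+=[0.1885 0.0046; 0.0046 0.3108]

K[0,1] = 0.0012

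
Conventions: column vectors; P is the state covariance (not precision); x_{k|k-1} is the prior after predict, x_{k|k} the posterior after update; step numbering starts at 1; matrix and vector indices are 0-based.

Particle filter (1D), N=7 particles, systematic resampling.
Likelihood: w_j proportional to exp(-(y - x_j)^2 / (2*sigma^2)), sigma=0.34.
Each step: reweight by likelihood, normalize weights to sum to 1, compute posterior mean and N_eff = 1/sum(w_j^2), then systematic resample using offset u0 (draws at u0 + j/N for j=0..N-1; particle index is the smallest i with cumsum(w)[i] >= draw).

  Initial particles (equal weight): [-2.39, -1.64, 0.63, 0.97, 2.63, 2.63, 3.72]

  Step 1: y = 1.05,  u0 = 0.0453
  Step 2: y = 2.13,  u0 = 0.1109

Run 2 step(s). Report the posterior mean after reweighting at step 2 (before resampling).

step 1: w=[0.0000, 0.0000, 0.3240, 0.6759, 0.0000, 0.0000, 0.0000]  mean=0.8599  Neff=1.7797  idx=[2, 2, 3, 3, 3, 3, 3]
step 2: w=[0.0040, 0.0040, 0.1984, 0.1984, 0.1984, 0.1984, 0.1984]  mean=0.9673  Neff=5.0795  idx=[2, 3, 3, 4, 5, 6, 6]

post_mean = 0.9673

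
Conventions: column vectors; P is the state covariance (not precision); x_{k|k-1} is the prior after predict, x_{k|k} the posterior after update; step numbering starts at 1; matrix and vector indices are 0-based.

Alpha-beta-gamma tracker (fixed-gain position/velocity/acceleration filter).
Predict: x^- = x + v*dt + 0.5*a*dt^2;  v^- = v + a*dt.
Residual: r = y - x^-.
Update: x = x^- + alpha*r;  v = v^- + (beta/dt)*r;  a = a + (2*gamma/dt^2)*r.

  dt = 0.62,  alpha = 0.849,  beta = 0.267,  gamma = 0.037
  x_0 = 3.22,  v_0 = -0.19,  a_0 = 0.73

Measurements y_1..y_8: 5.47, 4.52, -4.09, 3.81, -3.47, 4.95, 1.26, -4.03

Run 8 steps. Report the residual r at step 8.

resid = -6.1880

step 1: x_pred=3.2425  r=2.2275  x^+=5.1336  v^+=1.2219  a^+=1.1588
step 2: x_pred=6.1139  r=-1.5939  x^+=4.7607  v^+=1.2539  a^+=0.8520
step 3: x_pred=5.7019  r=-9.7919  x^+=-2.6114  v^+=-2.4347  a^+=-1.0330
step 4: x_pred=-4.3195  r=8.1295  x^+=2.5824  v^+=0.4258  a^+=0.5319
step 5: x_pred=2.9487  r=-6.4187  x^+=-2.5008  v^+=-2.0086  a^+=-0.7037
step 6: x_pred=-3.8814  r=8.8314  x^+=3.6165  v^+=1.3583  a^+=0.9964
step 7: x_pred=4.6501  r=-3.3901  x^+=1.7719  v^+=0.5161  a^+=0.3438
step 8: x_pred=2.1580  r=-6.1880  x^+=-3.0956  v^+=-1.9355  a^+=-0.8474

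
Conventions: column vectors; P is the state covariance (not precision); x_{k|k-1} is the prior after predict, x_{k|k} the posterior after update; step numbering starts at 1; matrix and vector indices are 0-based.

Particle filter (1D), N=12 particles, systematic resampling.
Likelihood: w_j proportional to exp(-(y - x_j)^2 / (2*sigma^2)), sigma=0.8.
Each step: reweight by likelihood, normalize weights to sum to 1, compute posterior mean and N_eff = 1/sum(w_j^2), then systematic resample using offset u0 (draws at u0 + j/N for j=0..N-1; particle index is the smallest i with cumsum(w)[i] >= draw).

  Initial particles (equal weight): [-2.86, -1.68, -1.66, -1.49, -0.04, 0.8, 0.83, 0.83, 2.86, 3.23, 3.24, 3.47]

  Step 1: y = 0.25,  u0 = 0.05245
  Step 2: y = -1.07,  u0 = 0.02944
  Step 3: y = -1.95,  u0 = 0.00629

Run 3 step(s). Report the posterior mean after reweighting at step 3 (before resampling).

step 1: w=[0.0002, 0.0157, 0.0166, 0.0270, 0.2693, 0.2270, 0.2211, 0.2211, 0.0014, 0.0003, 0.0003, 0.0001]  mean=0.4494  Neff=4.4828  idx=[3, 4, 4, 4, 5, 5, 5, 6, 6, 7, 7, 7]
step 2: w=[0.3258, 0.1633, 0.1633, 0.1633, 0.0243, 0.0243, 0.0243, 0.0223, 0.0223, 0.0223, 0.0223, 0.0223]  mean=-0.3542  Neff=5.2531  idx=[0, 0, 0, 0, 1, 1, 2, 2, 3, 3, 5, 9]
step 3: w=[0.2265, 0.2265, 0.2265, 0.2265, 0.0155, 0.0155, 0.0155, 0.0155, 0.0155, 0.0155, 0.0007, 0.0006]  mean=-1.3524  Neff=4.8402  idx=[0, 0, 0, 1, 1, 1, 2, 2, 2, 3, 3, 5]

post_mean = -1.3524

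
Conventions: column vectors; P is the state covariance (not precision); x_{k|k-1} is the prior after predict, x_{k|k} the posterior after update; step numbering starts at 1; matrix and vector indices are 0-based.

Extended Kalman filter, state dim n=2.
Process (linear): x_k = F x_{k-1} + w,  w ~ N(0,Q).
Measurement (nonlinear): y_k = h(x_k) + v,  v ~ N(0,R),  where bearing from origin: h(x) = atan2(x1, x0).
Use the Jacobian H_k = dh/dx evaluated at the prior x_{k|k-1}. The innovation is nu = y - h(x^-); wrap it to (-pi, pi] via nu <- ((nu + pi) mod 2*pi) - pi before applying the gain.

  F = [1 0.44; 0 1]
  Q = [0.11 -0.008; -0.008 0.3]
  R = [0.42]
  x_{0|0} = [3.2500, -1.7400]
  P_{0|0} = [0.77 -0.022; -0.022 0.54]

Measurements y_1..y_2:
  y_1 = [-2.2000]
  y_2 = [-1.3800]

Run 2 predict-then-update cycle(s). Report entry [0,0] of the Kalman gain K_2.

step 1: x^-=[2.4844, -1.7400]  P^-=[0.9652 0.2076; 0.2076 0.8400]  H_jac=[0.1891 0.2700]  S=[0.5370]  K=[0.4443; 0.4955]  nu=[-1.5890]  x^+=[1.7783, -2.5274]  P^+=[0.8592 0.0894; 0.0894 0.7081]
step 2: x^-=[0.6662, -2.5274]  P^-=[1.1849 0.3929; 0.3929 1.0081]  H_jac=[0.3700 0.0975]  S=[0.6201]  K=[0.7687; 0.3930]  nu=[-0.0669]  x^+=[0.6148, -2.5537]  P^+=[0.8185 0.2056; 0.2056 0.9124]

K[0,0] = 0.7687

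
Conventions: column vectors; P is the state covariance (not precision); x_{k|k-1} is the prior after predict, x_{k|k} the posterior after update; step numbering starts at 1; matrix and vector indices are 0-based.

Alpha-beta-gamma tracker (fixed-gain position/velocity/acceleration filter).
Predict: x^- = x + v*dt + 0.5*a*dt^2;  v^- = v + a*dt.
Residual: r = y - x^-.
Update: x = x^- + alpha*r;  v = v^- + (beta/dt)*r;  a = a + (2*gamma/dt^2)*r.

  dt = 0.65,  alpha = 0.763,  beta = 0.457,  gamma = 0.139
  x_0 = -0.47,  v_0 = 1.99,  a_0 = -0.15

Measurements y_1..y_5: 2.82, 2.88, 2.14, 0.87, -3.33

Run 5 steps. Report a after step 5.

a_post = -5.0452

step 1: x_pred=0.7918  r=2.0282  x^+=2.3393  v^+=3.3185  a^+=1.1845
step 2: x_pred=4.7466  r=-1.8666  x^+=3.3224  v^+=2.7761  a^+=-0.0436
step 3: x_pred=5.1176  r=-2.9776  x^+=2.8457  v^+=0.6542  a^+=-2.0029
step 4: x_pred=2.8478  r=-1.9778  x^+=1.3387  v^+=-2.0382  a^+=-3.3043
step 5: x_pred=-0.6841  r=-2.6459  x^+=-2.7029  v^+=-6.0462  a^+=-5.0452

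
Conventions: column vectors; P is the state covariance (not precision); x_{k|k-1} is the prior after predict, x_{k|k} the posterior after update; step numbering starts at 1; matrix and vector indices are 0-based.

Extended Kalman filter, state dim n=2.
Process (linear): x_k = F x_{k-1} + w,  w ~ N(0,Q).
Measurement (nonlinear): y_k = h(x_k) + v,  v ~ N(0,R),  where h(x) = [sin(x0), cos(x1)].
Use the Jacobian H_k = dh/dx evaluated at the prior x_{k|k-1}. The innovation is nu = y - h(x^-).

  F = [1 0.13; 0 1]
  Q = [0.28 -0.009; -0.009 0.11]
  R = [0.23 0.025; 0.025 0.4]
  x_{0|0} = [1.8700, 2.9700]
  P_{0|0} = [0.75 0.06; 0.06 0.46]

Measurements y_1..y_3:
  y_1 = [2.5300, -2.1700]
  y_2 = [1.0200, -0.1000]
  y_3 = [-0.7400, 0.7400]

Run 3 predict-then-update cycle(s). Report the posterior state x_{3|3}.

x_post = [0.5653, 2.3794]

step 1: x^-=[2.2561, 2.9700]  P^-=[1.0534 0.1108; 0.1108 0.5700]  H_jac=[-0.6329 0.0000; 0.0000 -0.1708]  S=[0.6520 0.0370; 0.0370 0.4166]  K=[-1.0252 0.0456; -0.0948 -0.2252]  nu=[1.7558, -1.1847]  x^+=[0.4021, 3.0704]  P^+=[0.3708 0.0433; 0.0433 0.5414]
step 2: x^-=[0.8013, 3.0704]  P^-=[0.6712 0.1047; 0.1047 0.6514]  H_jac=[0.6958 0.0000; 0.0000 -0.0712]  S=[0.5549 0.0198; 0.0198 0.4033]  K=[0.8437 -0.0599; 0.1357 -0.1216]  nu=[0.3018, 0.8975]  x^+=[1.0021, 3.0021]  P^+=[0.2767 0.0405; 0.0405 0.6359]
step 3: x^-=[1.3923, 3.0021]  P^-=[0.5780 0.1141; 0.1141 0.7459]  H_jac=[0.1775 0.0000; 0.0000 -0.1390]  S=[0.2482 0.0222; 0.0222 0.4144]  K=[0.4188 -0.0607; 0.1045 -0.2558]  nu=[-1.7241, 1.7303]  x^+=[0.5653, 2.3794]  P^+=[0.5341 0.0994; 0.0994 0.7173]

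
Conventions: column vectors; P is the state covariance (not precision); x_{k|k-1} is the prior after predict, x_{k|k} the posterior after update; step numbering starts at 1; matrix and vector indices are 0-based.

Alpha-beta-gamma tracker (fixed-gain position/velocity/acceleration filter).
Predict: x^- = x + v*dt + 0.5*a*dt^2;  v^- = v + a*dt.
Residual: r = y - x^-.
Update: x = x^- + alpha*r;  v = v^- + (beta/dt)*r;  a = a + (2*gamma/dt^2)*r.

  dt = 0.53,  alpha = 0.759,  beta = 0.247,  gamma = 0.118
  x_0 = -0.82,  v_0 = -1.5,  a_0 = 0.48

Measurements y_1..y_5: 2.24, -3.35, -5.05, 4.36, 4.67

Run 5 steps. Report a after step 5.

step 1: x_pred=-1.5476  r=3.7876  x^+=1.3272  v^+=0.5196  a^+=3.6622
step 2: x_pred=2.1169  r=-5.4669  x^+=-2.0325  v^+=-0.0873  a^+=-0.9309
step 3: x_pred=-2.2095  r=-2.8405  x^+=-4.3654  v^+=-1.9044  a^+=-3.3174
step 4: x_pred=-5.8407  r=10.2007  x^+=1.9016  v^+=1.0913  a^+=5.2528
step 5: x_pred=3.2178  r=1.4522  x^+=4.3200  v^+=4.5521  a^+=6.4729

a_post = 6.4729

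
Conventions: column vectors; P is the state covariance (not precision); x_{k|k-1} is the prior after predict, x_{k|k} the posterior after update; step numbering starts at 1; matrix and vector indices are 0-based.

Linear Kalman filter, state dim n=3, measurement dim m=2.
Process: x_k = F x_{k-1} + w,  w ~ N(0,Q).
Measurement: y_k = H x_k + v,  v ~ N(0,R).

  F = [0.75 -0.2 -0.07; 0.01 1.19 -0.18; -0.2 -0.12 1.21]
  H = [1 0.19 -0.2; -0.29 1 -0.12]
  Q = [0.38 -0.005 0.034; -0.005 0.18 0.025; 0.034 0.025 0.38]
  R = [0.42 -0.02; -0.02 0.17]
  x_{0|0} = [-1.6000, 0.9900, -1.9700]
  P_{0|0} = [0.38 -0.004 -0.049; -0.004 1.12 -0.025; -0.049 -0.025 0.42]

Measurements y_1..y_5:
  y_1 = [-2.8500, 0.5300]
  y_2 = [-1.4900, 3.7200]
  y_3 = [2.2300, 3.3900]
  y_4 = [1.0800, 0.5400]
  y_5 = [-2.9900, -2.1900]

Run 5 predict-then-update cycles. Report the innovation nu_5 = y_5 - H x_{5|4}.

innov = [-3.9295, -4.6661]

step 1: x^-=[-1.2601, 1.5167, -2.1825]  P^-=[0.6463 -0.2591 -0.0708; -0.2591 1.7905 -0.2651; -0.0708 -0.2651 1.0570]  S=[1.1232 -0.0233; -0.0233 2.2390]  K=[0.5402 -0.1900; 0.1369 0.8489; -0.2996 -0.1690]  nu=[-2.3146, -1.6140]  x^+=[-2.2038, -0.1703, -1.2163]  P^+=[0.2328 0.0290 0.0383; 0.0290 0.1615 0.0957; 0.0383 0.0957 0.8946]
step 2: x^-=[-1.5336, -0.0058, -1.0105]  P^-=[0.5118 -0.0143 -0.0614; -0.0143 0.3972 -0.0586; -0.0614 -0.0586 1.6565]  S=[1.0359 -0.0498; -0.0498 0.6522]  K=[0.4936 -0.2005; 0.1009 0.6339; -0.4090 -0.3986]  nu=[-0.1574, 3.1598]  x^+=[-2.2448, 1.9813, -2.2056]  P^+=[0.2233 0.0316 0.0899; 0.0316 0.1310 0.1340; 0.0899 0.1340 1.3959]
step 3: x^-=[-1.9254, 2.7323, -2.4575]  P^-=[0.5025 -0.0073 -0.0646; -0.0073 0.3538 -0.1056; -0.0646 -0.1056 2.3536]  S=[1.0605 -0.0214; -0.0214 0.6250]  K=[0.4804 -0.2160; 0.0884 0.5927; -0.5360 -0.6092]  nu=[3.1448, -0.1955]  x^+=[-0.3726, 2.8942, -4.0240]  P^+=[0.2242 0.0334 0.1224; 0.0334 0.1282 0.1624; 0.1224 0.1624 1.8310]
step 4: x^-=[-0.5766, 4.1647, -5.1418]  P^-=[0.5019 -0.0053 -0.0784; -0.0053 0.3516 -0.1573; -0.0784 -0.1573 2.9668]  S=[1.0946 0.0074; 0.0074 0.6419]  K=[0.4735 -0.2258; 0.0810 0.5786; -0.6360 -0.7569]  nu=[-0.1631, -4.4090]  x^+=[0.3416, 1.6003, -1.7008]  P^+=[0.2254 0.0347 0.1430; 0.0347 0.1288 0.1834; 0.1430 0.1834 2.1492]
step 5: x^-=[0.0552, 2.2139, -2.3183]  P^-=[0.5022 -0.0041 -0.0915; -0.0041 0.3538 -0.1953; -0.0915 -0.1953 3.4166]  S=[1.1215 0.0289; 0.0289 0.6581]  K=[0.4694 -0.2314; 0.0764 0.5717; -0.7021 -0.8486]  nu=[-3.9295, -4.6661]  x^+=[-0.7092, -0.7536, 4.4002]  P^+=[0.2261 0.0355 0.1556; 0.0355 0.1297 0.1976; 0.1556 0.1976 2.3554]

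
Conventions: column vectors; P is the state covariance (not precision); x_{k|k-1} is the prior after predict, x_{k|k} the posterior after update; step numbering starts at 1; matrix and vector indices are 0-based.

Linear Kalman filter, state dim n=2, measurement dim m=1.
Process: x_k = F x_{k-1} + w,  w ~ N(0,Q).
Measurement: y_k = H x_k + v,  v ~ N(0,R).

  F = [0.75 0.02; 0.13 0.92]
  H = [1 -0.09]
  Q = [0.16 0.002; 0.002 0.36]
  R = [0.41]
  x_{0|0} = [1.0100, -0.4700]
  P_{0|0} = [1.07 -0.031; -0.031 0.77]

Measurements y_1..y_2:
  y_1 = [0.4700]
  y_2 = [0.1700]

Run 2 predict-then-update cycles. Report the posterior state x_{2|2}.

x_post = [0.2974, -0.2072]

step 1: x^-=[0.7481, -0.3011]  P^-=[0.7613 0.0990; 0.0990 1.0224]  S=[1.1617]  K=[0.6476; 0.0060]  nu=[-0.3052]  x^+=[0.5504, -0.3029]  P^+=[0.2740 0.0945; 0.0945 1.0224]
step 2: x^-=[0.4068, -0.2071]  P^-=[0.3174 0.1130; 0.1130 1.2526]  S=[0.7172]  K=[0.4284; 0.0003]  nu=[-0.2554]  x^+=[0.2974, -0.2072]  P^+=[0.1858 0.1129; 0.1129 1.2526]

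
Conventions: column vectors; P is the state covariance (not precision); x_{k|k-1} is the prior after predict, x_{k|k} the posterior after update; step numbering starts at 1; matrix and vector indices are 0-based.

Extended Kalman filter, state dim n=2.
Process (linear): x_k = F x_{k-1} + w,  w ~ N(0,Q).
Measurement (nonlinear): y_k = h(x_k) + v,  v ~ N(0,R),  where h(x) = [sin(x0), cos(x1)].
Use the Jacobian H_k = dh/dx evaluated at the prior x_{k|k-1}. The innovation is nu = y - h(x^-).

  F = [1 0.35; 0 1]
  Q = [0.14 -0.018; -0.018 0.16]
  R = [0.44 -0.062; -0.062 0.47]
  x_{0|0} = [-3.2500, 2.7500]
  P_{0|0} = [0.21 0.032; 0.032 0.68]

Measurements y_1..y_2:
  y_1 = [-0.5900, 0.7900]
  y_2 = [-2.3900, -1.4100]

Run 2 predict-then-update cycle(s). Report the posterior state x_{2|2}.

x_post = [-1.0850, 2.7754]

step 1: x^-=[-2.2875, 2.7500]  P^-=[0.4557 0.2520; 0.2520 0.8400]  H_jac=[-0.6569 0.0000; 0.0000 -0.3817]  S=[0.6366 0.0012; 0.0012 0.5924]  K=[-0.4699 -0.1614; -0.2590 -0.5407]  nu=[0.1640, 1.7143]  x^+=[-2.6413, 1.7806]  P^+=[0.2995 0.1225; 0.1225 0.6238]
step 2: x^-=[-2.0181, 1.7806]  P^-=[0.6016 0.3228; 0.3228 0.7838]  H_jac=[-0.4325 0.0000; 0.0000 -0.9781]  S=[0.5526 0.0745; 0.0745 1.2198]  K=[-0.4397 -0.2320; -0.1693 -0.6181]  nu=[-1.4884, -1.2017]  x^+=[-1.0850, 2.7754]  P^+=[0.4140 0.0836; 0.0836 0.2863]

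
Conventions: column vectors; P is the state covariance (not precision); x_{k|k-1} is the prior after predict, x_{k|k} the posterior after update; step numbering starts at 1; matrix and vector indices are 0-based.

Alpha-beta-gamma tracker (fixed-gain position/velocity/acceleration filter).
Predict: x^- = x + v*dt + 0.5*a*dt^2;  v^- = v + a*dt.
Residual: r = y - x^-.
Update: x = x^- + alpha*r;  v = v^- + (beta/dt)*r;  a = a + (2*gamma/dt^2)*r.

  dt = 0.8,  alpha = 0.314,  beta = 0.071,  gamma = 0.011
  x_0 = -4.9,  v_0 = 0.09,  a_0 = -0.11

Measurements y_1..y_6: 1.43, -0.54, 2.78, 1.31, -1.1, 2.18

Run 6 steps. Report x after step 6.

step 1: x_pred=-4.8632  r=6.2932  x^+=-2.8871  v^+=0.5605  a^+=0.1063
step 2: x_pred=-2.4047  r=1.8647  x^+=-1.8192  v^+=0.8111  a^+=0.1704
step 3: x_pred=-1.1158  r=3.8958  x^+=0.1075  v^+=1.2932  a^+=0.3043
step 4: x_pred=1.2394  r=0.0706  x^+=1.2616  v^+=1.5429  a^+=0.3068
step 5: x_pred=2.5941  r=-3.6941  x^+=1.4341  v^+=1.4605  a^+=0.1798
step 6: x_pred=2.6600  r=-0.4800  x^+=2.5093  v^+=1.5617  a^+=0.1633

x_post = 2.5093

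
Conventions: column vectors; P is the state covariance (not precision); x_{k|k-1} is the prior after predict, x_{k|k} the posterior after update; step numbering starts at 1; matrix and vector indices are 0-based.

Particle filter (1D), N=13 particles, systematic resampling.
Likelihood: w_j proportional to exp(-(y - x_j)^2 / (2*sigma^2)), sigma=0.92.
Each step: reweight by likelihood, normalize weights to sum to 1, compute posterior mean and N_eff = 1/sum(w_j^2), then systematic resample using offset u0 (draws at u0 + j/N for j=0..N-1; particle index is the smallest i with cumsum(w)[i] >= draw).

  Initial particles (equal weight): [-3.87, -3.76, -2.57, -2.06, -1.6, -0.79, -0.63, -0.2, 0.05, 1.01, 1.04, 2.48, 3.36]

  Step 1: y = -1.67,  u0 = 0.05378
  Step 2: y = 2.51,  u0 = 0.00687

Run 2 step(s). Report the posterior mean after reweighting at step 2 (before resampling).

post_mean = -0.1237

step 1: w=[0.0133, 0.0176, 0.1439, 0.2123, 0.2316, 0.1470, 0.1226, 0.0648, 0.0405, 0.0033, 0.0030, 0.0000, 0.0000]  mean=-1.4933  Neff=6.1570  idx=[2, 2, 3, 3, 3, 4, 4, 4, 5, 5, 6, 7, 8]
step 2: w=[0.0000, 0.0000, 0.0001, 0.0001, 0.0001, 0.0010, 0.0010, 0.0010, 0.0339, 0.0339, 0.0623, 0.2755, 0.5911]  mean=-0.1237  Neff=2.3174  idx=[8, 10, 11, 11, 11, 11, 12, 12, 12, 12, 12, 12, 12]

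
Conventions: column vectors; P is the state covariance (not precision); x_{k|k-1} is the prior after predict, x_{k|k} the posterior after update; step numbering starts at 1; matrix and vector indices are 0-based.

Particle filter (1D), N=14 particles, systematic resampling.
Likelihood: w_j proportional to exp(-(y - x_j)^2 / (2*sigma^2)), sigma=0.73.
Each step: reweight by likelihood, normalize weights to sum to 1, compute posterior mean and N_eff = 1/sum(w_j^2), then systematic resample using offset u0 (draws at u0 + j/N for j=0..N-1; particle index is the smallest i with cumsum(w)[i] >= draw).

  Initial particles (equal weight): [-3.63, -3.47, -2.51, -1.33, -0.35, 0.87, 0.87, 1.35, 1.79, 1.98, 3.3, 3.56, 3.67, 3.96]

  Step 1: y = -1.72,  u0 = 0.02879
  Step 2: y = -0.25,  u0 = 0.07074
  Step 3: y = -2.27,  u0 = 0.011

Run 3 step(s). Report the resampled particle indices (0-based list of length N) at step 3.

step 1: w=[0.0193, 0.0335, 0.3297, 0.5134, 0.1018, 0.0011, 0.0011, 0.0001, 0.0000, 0.0000, 0.0000, 0.0000, 0.0000, 0.0000]  mean=-1.7303  Neff=2.6029  idx=[1, 2, 2, 2, 2, 3, 3, 3, 3, 3, 3, 3, 3, 4]
step 2: w=[0.0000, 0.0022, 0.0022, 0.0022, 0.0022, 0.0904, 0.0904, 0.0904, 0.0904, 0.0904, 0.0904, 0.0904, 0.0904, 0.2676]  mean=-1.0783  Neff=7.2965  idx=[5, 6, 7, 8, 8, 9, 10, 11, 12, 12, 13, 13, 13, 13]
step 3: w=[0.0972, 0.0972, 0.0972, 0.0972, 0.0972, 0.0972, 0.0972, 0.0972, 0.0972, 0.0972, 0.0070, 0.0070, 0.0070, 0.0070]  mean=-1.3025  Neff=10.5631  idx=[0, 0, 1, 2, 3, 3, 4, 5, 5, 6, 7, 8, 8, 9]

resampled_idx = [0, 0, 1, 2, 3, 3, 4, 5, 5, 6, 7, 8, 8, 9]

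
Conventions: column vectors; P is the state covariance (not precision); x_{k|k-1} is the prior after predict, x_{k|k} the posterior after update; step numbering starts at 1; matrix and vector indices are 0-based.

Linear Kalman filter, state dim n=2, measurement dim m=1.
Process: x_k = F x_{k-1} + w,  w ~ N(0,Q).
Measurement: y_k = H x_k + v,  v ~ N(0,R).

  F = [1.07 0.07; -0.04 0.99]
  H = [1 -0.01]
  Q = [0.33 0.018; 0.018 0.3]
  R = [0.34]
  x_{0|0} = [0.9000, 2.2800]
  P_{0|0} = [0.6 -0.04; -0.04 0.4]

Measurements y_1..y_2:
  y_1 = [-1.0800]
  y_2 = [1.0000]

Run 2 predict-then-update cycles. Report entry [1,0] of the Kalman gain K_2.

step 1: x^-=[1.1226, 2.2212]  P^-=[1.0129 -0.0222; -0.0222 0.6962]  S=[1.3534]  K=[0.7486; -0.0216]  nu=[-2.1804]  x^+=[-0.5096, 2.2682]  P^+=[0.2545 -0.0004; -0.0004 0.6955]
step 2: x^-=[-0.3865, 2.2659]  P^-=[0.6247 0.0549; 0.0549 0.9821]  S=[0.9637]  K=[0.6477; 0.0468]  nu=[1.4091]  x^+=[0.5262, 2.3318]  P^+=[0.2205 0.0257; 0.0257 0.9800]

K[1,0] = 0.0468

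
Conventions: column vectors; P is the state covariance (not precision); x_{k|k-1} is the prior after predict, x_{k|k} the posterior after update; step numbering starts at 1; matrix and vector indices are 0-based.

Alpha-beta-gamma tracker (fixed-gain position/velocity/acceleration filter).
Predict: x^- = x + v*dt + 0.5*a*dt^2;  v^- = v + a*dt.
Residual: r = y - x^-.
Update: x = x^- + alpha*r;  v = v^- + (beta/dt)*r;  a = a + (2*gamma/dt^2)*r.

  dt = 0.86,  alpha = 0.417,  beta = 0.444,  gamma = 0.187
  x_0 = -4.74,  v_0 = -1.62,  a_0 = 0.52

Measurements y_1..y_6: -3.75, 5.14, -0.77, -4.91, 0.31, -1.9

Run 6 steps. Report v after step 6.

step 1: x_pred=-5.9409  r=2.1909  x^+=-5.0273  v^+=-0.0417  a^+=1.6279
step 2: x_pred=-4.4611  r=9.6011  x^+=-0.4575  v^+=6.3152  a^+=6.4830
step 3: x_pred=7.3710  r=-8.1410  x^+=3.9762  v^+=7.6875  a^+=2.3663
step 4: x_pred=11.4625  r=-16.3725  x^+=4.6352  v^+=1.2697  a^+=-5.9130
step 5: x_pred=3.5405  r=-3.2305  x^+=2.1934  v^+=-5.4833  a^+=-7.5466
step 6: x_pred=-5.3130  r=3.4130  x^+=-3.8898  v^+=-10.2113  a^+=-5.8207

v_post = -10.2113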